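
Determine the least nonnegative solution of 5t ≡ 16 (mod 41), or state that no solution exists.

36

gcd(41, 5) = 1  (41 = 8*5 + 1, 5 = 5*1).
1 divides 16, so solutions exist.
Back-substituting, 5*(-8) + 41*(1) = 1.
So 5*(-8) ≡ 1 (mod 41); multiply by 16: t ≡ -128 (mod 41).
Smallest nonnegative: t = -128 mod 41 = 36.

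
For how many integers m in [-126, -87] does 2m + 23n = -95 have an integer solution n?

gcd(23, 2) = 1.
By Bézout, 2×(-11) + 23×(1) = 1.
Particular solution: (10, -5).
General solution: m = 10 + 23t, n = -5 - 2t for integer t.
-126 ≤ 10 + 23t ≤ -87 gives t ∈ [-5, -5], which is 1 value.

1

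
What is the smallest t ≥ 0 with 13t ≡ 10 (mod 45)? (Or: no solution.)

gcd(45, 13) = 1  (45 = 3·13 + 6, 13 = 2·6 + 1, 6 = 6·1).
1 divides 10, so solutions exist.
Back-substituting, 13·(7) + 45·(-2) = 1.
So 13·(7) ≡ 1 (mod 45); multiply by 10: t ≡ 70 (mod 45).
Smallest nonnegative: t = 70 mod 45 = 25.

25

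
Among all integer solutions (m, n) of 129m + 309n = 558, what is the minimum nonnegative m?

gcd(309, 129):
  309 = 2*129 + 51
  129 = 2*51 + 27
  51 = 1*27 + 24
  27 = 1*24 + 3
  24 = 8*3
so gcd(309, 129) = 3.
3 divides 558, so solutions exist.
Back-substitute for Bézout coefficients:
  3 = 27 - 1*24
  ... = 129*(12) + 309*(-5)
Scale by 558/3 = 186: (m₀, n₀) = (2232, -930).
General solution: m = 2232 + 103t, n = -930 - 43t for integer t.
m ≥ 0: smallest is 2232 mod 103 = 69 (at t = -21), with n = -27.

69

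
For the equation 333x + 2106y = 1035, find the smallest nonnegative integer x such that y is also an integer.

gcd(2106, 333):
  2106 = 6×333 + 108
  333 = 3×108 + 9
  108 = 12×9
so gcd(2106, 333) = 9.
9 divides 1035, so solutions exist.
Back-substitute for Bézout coefficients:
  9 = 333 - 3×108
  ... = 333×(19) + 2106×(-3)
Scale by 1035/9 = 115: (x₀, y₀) = (2185, -345).
General solution: x = 2185 + 234t, y = -345 - 37t for integer t.
x ≥ 0: smallest is 2185 mod 234 = 79 (at t = -9), with y = -12.

79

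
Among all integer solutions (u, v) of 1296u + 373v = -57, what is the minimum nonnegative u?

6

gcd(1296, 373) = 1.
1 divides -57, so solutions exist.
By Bézout, 1296×(-59) + 373×(205) = 1.
Scale by -57/1 = -57: (u₀, v₀) = (3363, -11685).
General solution: u = 3363 + 373t, v = -11685 - 1296t for integer t.
u ≥ 0: smallest is 3363 mod 373 = 6 (at t = -9), with v = -21.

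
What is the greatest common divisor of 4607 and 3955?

1

gcd(4607, 3955) = 1  (4607 = 1*3955 + 652, 3955 = 6*652 + 43, 652 = 15*43 + 7, 43 = 6*7 + 1, 7 = 7*1).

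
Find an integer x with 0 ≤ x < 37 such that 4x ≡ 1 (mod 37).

28

gcd(37, 4):
  37 = 9*4 + 1
  4 = 4*1
so gcd(37, 4) = 1.
Back-substitute for Bézout coefficients:
  1 = 37 - 9*4
  ... = 4*(-9) + 37*(1)
So 4*-9 ≡ 1 (mod 37), and -9 mod 37 = 28.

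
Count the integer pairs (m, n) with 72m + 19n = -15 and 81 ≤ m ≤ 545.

24

gcd(72, 19) = 1  (72 = 3·19 + 15, 19 = 1·15 + 4, 15 = 3·4 + 3, 4 = 1·3 + 1, 3 = 3·1).
Back-substituting, 72·(-5) + 19·(19) = 1.
Scale by -15: particular solution (75, -285); reduce m mod 19: (18, -69).
General solution: m = 18 + 19t, n = -69 - 72t for integer t.
81 ≤ 18 + 19t ≤ 545 gives t ∈ [4, 27], which is 24 values.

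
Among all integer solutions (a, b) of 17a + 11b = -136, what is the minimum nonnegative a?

gcd(17, 11):
  17 = 1*11 + 6
  11 = 1*6 + 5
  6 = 1*5 + 1
  5 = 5*1
so gcd(17, 11) = 1.
1 divides -136, so solutions exist.
Back-substitute for Bézout coefficients:
  1 = 6 - 1*5
  ... = 17*(2) + 11*(-3)
Scale by -136/1 = -136: (a₀, b₀) = (-272, 408).
General solution: a = -272 + 11t, b = 408 - 17t for integer t.
a ≥ 0: smallest is -272 mod 11 = 3 (at t = 25), with b = -17.

3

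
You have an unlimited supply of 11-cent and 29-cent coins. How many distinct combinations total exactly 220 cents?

Need nonnegative integers with 11j + 29k = 220.
gcd(11, 29) = 1, and 11·(8) + 29·(-3) = 1.
So (j₀, k₀) = (1760, -660); general j = 1760 + 29t, k = -660 - 11t.
j ≥ 0 ⇒ t ≥ -60; k ≥ 0 ⇒ t ≤ -60. That's 1 value of t.

1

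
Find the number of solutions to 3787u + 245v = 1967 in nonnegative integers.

0

gcd(3787, 245) = 7  (3787 = 15·245 + 112, 245 = 2·112 + 21, 112 = 5·21 + 7, 21 = 3·7).
Back-substituting, 3787·(11) + 245·(-170) = 7.
Scale by 281: one solution is (3091, -47770). Reduce u mod 35: (11, -162).
General: u = 11 + 35t, v = -162 - 541t.
u ≥ 0 ⇒ t ≥ 0; v ≥ 0 ⇒ t ≤ -1. So t ∈ [0, -1]: 0 solutions.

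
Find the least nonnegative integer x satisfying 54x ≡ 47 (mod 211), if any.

gcd(211, 54) = 1.
1 divides 47, so solutions exist.
By Bézout, 54*(43) + 211*(-11) = 1.
So 54*(43) ≡ 1 (mod 211); multiply by 47: x ≡ 2021 (mod 211).
Smallest nonnegative: x = 2021 mod 211 = 122.

122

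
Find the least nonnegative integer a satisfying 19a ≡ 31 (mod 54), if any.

13

gcd(54, 19) = 1.
1 divides 31, so solutions exist.
By Bézout, 19×(-17) + 54×(6) = 1.
So 19×(-17) ≡ 1 (mod 54); multiply by 31: a ≡ -527 (mod 54).
Smallest nonnegative: a = -527 mod 54 = 13.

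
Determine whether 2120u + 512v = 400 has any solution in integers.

gcd(2120, 512) = 8.
8 divides 400, so integer solutions exist.

yes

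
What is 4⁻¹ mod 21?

gcd(21, 4) = 1  (21 = 5·4 + 1, 4 = 4·1).
Back-substituting, 4·(-5) + 21·(1) = 1.
So 4·-5 ≡ 1 (mod 21), and -5 mod 21 = 16.

16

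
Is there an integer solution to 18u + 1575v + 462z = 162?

gcd(1575, 18):
  1575 = 87*18 + 9
  18 = 2*9
so gcd(1575, 18) = 9.
gcd(9, 462) = 3.
3 divides 162, so integer solutions exist.

yes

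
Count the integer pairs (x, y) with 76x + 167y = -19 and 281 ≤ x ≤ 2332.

13

gcd(167, 76):
  167 = 2*76 + 15
  76 = 5*15 + 1
  15 = 15*1
so gcd(167, 76) = 1.
Back-substitute for Bézout coefficients:
  1 = 76 - 5*15
  ... = 76*(11) + 167*(-5)
Scale by -19: particular solution (-209, 95); reduce x mod 167: (125, -57).
General solution: x = 125 + 167t, y = -57 - 76t for integer t.
281 ≤ 125 + 167t ≤ 2332 gives t ∈ [1, 13], which is 13 values.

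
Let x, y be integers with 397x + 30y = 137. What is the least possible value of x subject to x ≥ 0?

gcd(397, 30):
  397 = 13·30 + 7
  30 = 4·7 + 2
  7 = 3·2 + 1
  2 = 2·1
so gcd(397, 30) = 1.
1 divides 137, so solutions exist.
Back-substitute for Bézout coefficients:
  1 = 7 - 3·2
  ... = 397·(13) + 30·(-172)
Scale by 137/1 = 137: (x₀, y₀) = (1781, -23564).
General solution: x = 1781 + 30t, y = -23564 - 397t for integer t.
x ≥ 0: smallest is 1781 mod 30 = 11 (at t = -59), with y = -141.

11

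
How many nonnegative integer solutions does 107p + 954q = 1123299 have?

11

gcd(954, 107) = 1.
By Bézout, 107×(107) + 954×(-12) = 1.
One solution: (441, 1128).
General: p = 441 + 954t, q = 1128 - 107t.
p ≥ 0 ⇒ t ≥ 0; q ≥ 0 ⇒ t ≤ 10. So t ∈ [0, 10]: 11 solutions.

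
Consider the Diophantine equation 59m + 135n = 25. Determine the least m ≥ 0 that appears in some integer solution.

gcd(135, 59):
  135 = 2*59 + 17
  59 = 3*17 + 8
  17 = 2*8 + 1
  8 = 8*1
so gcd(135, 59) = 1.
1 divides 25, so solutions exist.
Back-substitute for Bézout coefficients:
  1 = 17 - 2*8
  ... = 59*(-16) + 135*(7)
Scale by 25/1 = 25: (m₀, n₀) = (-400, 175).
General solution: m = -400 + 135t, n = 175 - 59t for integer t.
m ≥ 0: smallest is -400 mod 135 = 5 (at t = 3), with n = -2.

5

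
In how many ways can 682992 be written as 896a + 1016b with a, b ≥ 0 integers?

gcd(1016, 896):
  1016 = 1×896 + 120
  896 = 7×120 + 56
  120 = 2×56 + 8
  56 = 7×8
so gcd(1016, 896) = 8.
Back-substitute for Bézout coefficients:
  8 = 120 - 2×56
  ... = 896×(-17) + 1016×(15)
Scale by 85374: one solution is (-1451358, 1280610). Reduce a mod 127: (125, 562).
General: a = 125 + 127t, b = 562 - 112t.
a ≥ 0 ⇒ t ≥ 0; b ≥ 0 ⇒ t ≤ 5. So t ∈ [0, 5]: 6 solutions.

6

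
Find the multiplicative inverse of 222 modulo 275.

83

gcd(275, 222) = 1  (275 = 1×222 + 53, 222 = 4×53 + 10, 53 = 5×10 + 3, 10 = 3×3 + 1, 3 = 3×1).
Back-substituting, 222×(83) + 275×(-67) = 1.
So 222×83 ≡ 1 (mod 275), and 83 mod 275 = 83.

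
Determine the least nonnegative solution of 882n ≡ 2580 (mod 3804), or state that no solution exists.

gcd(3804, 882):
  3804 = 4·882 + 276
  882 = 3·276 + 54
  276 = 5·54 + 6
  54 = 9·6
so gcd(3804, 882) = 6.
6 divides 2580, so solutions exist.
Back-substitute for Bézout coefficients:
  6 = 276 - 5·54
  ... = 882·(-69) + 3804·(16)
So 882·(-69) ≡ 6 (mod 3804); multiply by 430: n ≡ -29670 (mod 634).
Smallest nonnegative: n = -29670 mod 634 = 128.

128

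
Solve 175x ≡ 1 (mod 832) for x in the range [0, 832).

271

gcd(832, 175) = 1  (832 = 4*175 + 132, 175 = 1*132 + 43, 132 = 3*43 + 3, 43 = 14*3 + 1, 3 = 3*1).
Back-substituting, 175*(271) + 832*(-57) = 1.
So 175*271 ≡ 1 (mod 832), and 271 mod 832 = 271.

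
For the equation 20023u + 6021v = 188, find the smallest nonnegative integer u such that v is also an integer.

2003

gcd(20023, 6021):
  20023 = 3*6021 + 1960
  6021 = 3*1960 + 141
  1960 = 13*141 + 127
  141 = 1*127 + 14
  127 = 9*14 + 1
  14 = 14*1
so gcd(20023, 6021) = 1.
1 divides 188, so solutions exist.
Back-substitute for Bézout coefficients:
  1 = 127 - 9*14
  ... = 20023*(427) + 6021*(-1420)
Scale by 188/1 = 188: (u₀, v₀) = (80276, -266960).
General solution: u = 80276 + 6021t, v = -266960 - 20023t for integer t.
u ≥ 0: smallest is 80276 mod 6021 = 2003 (at t = -13), with v = -6661.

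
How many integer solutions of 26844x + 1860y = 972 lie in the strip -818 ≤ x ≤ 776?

gcd(26844, 1860) = 12  (26844 = 14·1860 + 804, 1860 = 2·804 + 252, 804 = 3·252 + 48, 252 = 5·48 + 12, 48 = 4·12).
Back-substituting, 26844·(-37) + 1860·(534) = 12.
Scale by 81: particular solution (-2997, 43254); reduce x mod 155: (103, -1486).
General solution: x = 103 + 155t, y = -1486 - 2237t for integer t.
-818 ≤ 103 + 155t ≤ 776 gives t ∈ [-5, 4], which is 10 values.

10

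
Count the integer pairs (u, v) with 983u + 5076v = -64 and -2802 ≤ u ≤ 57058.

gcd(5076, 983):
  5076 = 5*983 + 161
  983 = 6*161 + 17
  161 = 9*17 + 8
  17 = 2*8 + 1
  8 = 8*1
so gcd(5076, 983) = 1.
Back-substitute for Bézout coefficients:
  1 = 17 - 2*8
  ... = 983*(599) + 5076*(-116)
Scale by -64: particular solution (-38336, 7424); reduce u mod 5076: (2272, -440).
General solution: u = 2272 + 5076t, v = -440 - 983t for integer t.
-2802 ≤ 2272 + 5076t ≤ 57058 gives t ∈ [0, 10], which is 11 values.

11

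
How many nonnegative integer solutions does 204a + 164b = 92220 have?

11

gcd(204, 164):
  204 = 1×164 + 40
  164 = 4×40 + 4
  40 = 10×4
so gcd(204, 164) = 4.
Back-substitute for Bézout coefficients:
  4 = 164 - 4×40
  ... = 204×(-4) + 164×(5)
Scale by 23055: one solution is (-92220, 115275). Reduce a mod 41: (30, 525).
General: a = 30 + 41t, b = 525 - 51t.
a ≥ 0 ⇒ t ≥ 0; b ≥ 0 ⇒ t ≤ 10. So t ∈ [0, 10]: 11 solutions.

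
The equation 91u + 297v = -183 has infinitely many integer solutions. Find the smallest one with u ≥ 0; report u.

60

gcd(297, 91) = 1  (297 = 3·91 + 24, 91 = 3·24 + 19, 24 = 1·19 + 5, 19 = 3·5 + 4, 5 = 1·4 + 1, 4 = 4·1).
1 divides -183, so solutions exist.
Back-substituting, 91·(-62) + 297·(19) = 1.
Scale by -183/1 = -183: (u₀, v₀) = (11346, -3477).
General solution: u = 11346 + 297t, v = -3477 - 91t for integer t.
u ≥ 0: smallest is 11346 mod 297 = 60 (at t = -38), with v = -19.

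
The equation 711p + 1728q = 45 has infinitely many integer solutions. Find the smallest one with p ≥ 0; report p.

107

gcd(1728, 711):
  1728 = 2*711 + 306
  711 = 2*306 + 99
  306 = 3*99 + 9
  99 = 11*9
so gcd(1728, 711) = 9.
9 divides 45, so solutions exist.
Back-substitute for Bézout coefficients:
  9 = 306 - 3*99
  ... = 711*(-17) + 1728*(7)
Scale by 45/9 = 5: (p₀, q₀) = (-85, 35).
General solution: p = -85 + 192t, q = 35 - 79t for integer t.
p ≥ 0: smallest is -85 mod 192 = 107 (at t = 1), with q = -44.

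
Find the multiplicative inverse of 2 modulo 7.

4

gcd(7, 2) = 1  (7 = 3*2 + 1, 2 = 2*1).
Back-substituting, 2*(-3) + 7*(1) = 1.
So 2*-3 ≡ 1 (mod 7), and -3 mod 7 = 4.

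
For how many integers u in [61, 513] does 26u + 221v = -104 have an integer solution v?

gcd(221, 26) = 13.
By Bézout, 26*(-8) + 221*(1) = 13.
Particular solution: (13, -2).
General solution: u = 13 + 17t, v = -2 - 2t for integer t.
61 ≤ 13 + 17t ≤ 513 gives t ∈ [3, 29], which is 27 values.

27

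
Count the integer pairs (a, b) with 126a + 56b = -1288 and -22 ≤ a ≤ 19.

10

gcd(126, 56):
  126 = 2×56 + 14
  56 = 4×14
so gcd(126, 56) = 14.
Back-substitute for Bézout coefficients:
  14 = 126 - 2×56
  ... = 126×(1) + 56×(-2)
Scale by -92: particular solution (-92, 184); reduce a mod 4: (0, -23).
General solution: a = 0 + 4t, b = -23 - 9t for integer t.
-22 ≤ 0 + 4t ≤ 19 gives t ∈ [-5, 4], which is 10 values.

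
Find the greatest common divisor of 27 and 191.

gcd(191, 27):
  191 = 7×27 + 2
  27 = 13×2 + 1
  2 = 2×1
so gcd(191, 27) = 1.

1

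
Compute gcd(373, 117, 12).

gcd(373, 117):
  373 = 3×117 + 22
  117 = 5×22 + 7
  22 = 3×7 + 1
  7 = 7×1
so gcd(373, 117) = 1.
gcd(1, 12) = 1.

1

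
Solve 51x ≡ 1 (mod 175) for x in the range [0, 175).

151

gcd(175, 51) = 1  (175 = 3×51 + 22, 51 = 2×22 + 7, 22 = 3×7 + 1, 7 = 7×1).
Back-substituting, 51×(-24) + 175×(7) = 1.
So 51×-24 ≡ 1 (mod 175), and -24 mod 175 = 151.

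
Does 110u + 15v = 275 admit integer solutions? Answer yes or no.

yes

gcd(110, 15) = 5.
5 divides 275, so integer solutions exist.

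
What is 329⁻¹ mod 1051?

gcd(1051, 329) = 1.
By Bézout, 329×(-115) + 1051×(36) = 1.
So 329×-115 ≡ 1 (mod 1051), and -115 mod 1051 = 936.

936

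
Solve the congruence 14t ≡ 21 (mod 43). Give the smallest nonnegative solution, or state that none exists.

23

gcd(43, 14):
  43 = 3*14 + 1
  14 = 14*1
so gcd(43, 14) = 1.
1 divides 21, so solutions exist.
Back-substitute for Bézout coefficients:
  1 = 43 - 3*14
  ... = 14*(-3) + 43*(1)
So 14*(-3) ≡ 1 (mod 43); multiply by 21: t ≡ -63 (mod 43).
Smallest nonnegative: t = -63 mod 43 = 23.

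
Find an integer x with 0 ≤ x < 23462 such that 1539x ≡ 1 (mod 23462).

4543

gcd(23462, 1539) = 1.
By Bézout, 1539*(4543) + 23462*(-298) = 1.
So 1539*4543 ≡ 1 (mod 23462), and 4543 mod 23462 = 4543.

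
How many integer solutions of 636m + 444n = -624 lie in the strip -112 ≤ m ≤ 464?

gcd(636, 444) = 12  (636 = 1·444 + 192, 444 = 2·192 + 60, 192 = 3·60 + 12, 60 = 5·12).
Back-substituting, 636·(7) + 444·(-10) = 12.
Scale by -52: particular solution (-364, 520); reduce m mod 37: (6, -10).
General solution: m = 6 + 37t, n = -10 - 53t for integer t.
-112 ≤ 6 + 37t ≤ 464 gives t ∈ [-3, 12], which is 16 values.

16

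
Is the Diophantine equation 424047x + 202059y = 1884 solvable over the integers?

gcd(424047, 202059) = 39  (424047 = 2×202059 + 19929, 202059 = 10×19929 + 2769, 19929 = 7×2769 + 546, 2769 = 5×546 + 39, 546 = 14×39).
39 does not divide 1884 (remainder 12), so no integer solutions.

no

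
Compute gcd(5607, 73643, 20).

1

gcd(73643, 5607) = 1.
gcd(1, 20) = 1.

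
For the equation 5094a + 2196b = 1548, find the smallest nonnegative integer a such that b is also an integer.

gcd(5094, 2196) = 18.
18 divides 1548, so solutions exist.
By Bézout, 5094·(-25) + 2196·(58) = 18.
Scale by 1548/18 = 86: (a₀, b₀) = (-2150, 4988).
General solution: a = -2150 + 122t, b = 4988 - 283t for integer t.
a ≥ 0: smallest is -2150 mod 122 = 46 (at t = 18), with b = -106.

46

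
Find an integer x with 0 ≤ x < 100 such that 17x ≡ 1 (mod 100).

gcd(100, 17) = 1.
By Bézout, 17*(-47) + 100*(8) = 1.
So 17*-47 ≡ 1 (mod 100), and -47 mod 100 = 53.

53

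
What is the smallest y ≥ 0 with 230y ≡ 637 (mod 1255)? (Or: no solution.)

no solution

gcd(1255, 230) = 5  (1255 = 5*230 + 105, 230 = 2*105 + 20, 105 = 5*20 + 5, 20 = 4*5).
5 does not divide 637, so the congruence has no solution.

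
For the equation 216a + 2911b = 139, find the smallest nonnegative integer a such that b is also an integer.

2413

gcd(2911, 216) = 1  (2911 = 13·216 + 103, 216 = 2·103 + 10, 103 = 10·10 + 3, 10 = 3·3 + 1, 3 = 3·1).
1 divides 139, so solutions exist.
Back-substituting, 216·(876) + 2911·(-65) = 1.
Scale by 139/1 = 139: (a₀, b₀) = (121764, -9035).
General solution: a = 121764 + 2911t, b = -9035 - 216t for integer t.
a ≥ 0: smallest is 121764 mod 2911 = 2413 (at t = -41), with b = -179.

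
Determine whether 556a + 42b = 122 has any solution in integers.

yes

gcd(556, 42) = 2  (556 = 13*42 + 10, 42 = 4*10 + 2, 10 = 5*2).
2 divides 122, so integer solutions exist.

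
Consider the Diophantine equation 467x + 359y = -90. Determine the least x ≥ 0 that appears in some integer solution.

gcd(467, 359):
  467 = 1*359 + 108
  359 = 3*108 + 35
  108 = 3*35 + 3
  35 = 11*3 + 2
  3 = 1*2 + 1
  2 = 2*1
so gcd(467, 359) = 1.
1 divides -90, so solutions exist.
Back-substitute for Bézout coefficients:
  1 = 3 - 1*2
  ... = 467*(123) + 359*(-160)
Scale by -90/1 = -90: (x₀, y₀) = (-11070, 14400).
General solution: x = -11070 + 359t, y = 14400 - 467t for integer t.
x ≥ 0: smallest is -11070 mod 359 = 59 (at t = 31), with y = -77.

59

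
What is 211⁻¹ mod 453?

gcd(453, 211) = 1  (453 = 2·211 + 31, 211 = 6·31 + 25, 31 = 1·25 + 6, 25 = 4·6 + 1, 6 = 6·1).
Back-substituting, 211·(73) + 453·(-34) = 1.
So 211·73 ≡ 1 (mod 453), and 73 mod 453 = 73.

73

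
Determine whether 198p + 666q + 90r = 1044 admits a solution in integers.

yes

gcd(666, 198) = 18.
gcd(18, 90) = 18.
18 divides 1044, so integer solutions exist.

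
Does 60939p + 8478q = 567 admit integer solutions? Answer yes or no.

gcd(60939, 8478) = 27  (60939 = 7*8478 + 1593, 8478 = 5*1593 + 513, 1593 = 3*513 + 54, 513 = 9*54 + 27, 54 = 2*27).
27 divides 567, so integer solutions exist.

yes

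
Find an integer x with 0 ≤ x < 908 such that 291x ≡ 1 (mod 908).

415

gcd(908, 291) = 1  (908 = 3*291 + 35, 291 = 8*35 + 11, 35 = 3*11 + 2, 11 = 5*2 + 1, 2 = 2*1).
Back-substituting, 291*(415) + 908*(-133) = 1.
So 291*415 ≡ 1 (mod 908), and 415 mod 908 = 415.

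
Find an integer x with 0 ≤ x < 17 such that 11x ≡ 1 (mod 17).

gcd(17, 11) = 1  (17 = 1*11 + 6, 11 = 1*6 + 5, 6 = 1*5 + 1, 5 = 5*1).
Back-substituting, 11*(-3) + 17*(2) = 1.
So 11*-3 ≡ 1 (mod 17), and -3 mod 17 = 14.

14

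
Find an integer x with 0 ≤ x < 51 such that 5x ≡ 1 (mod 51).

41

gcd(51, 5) = 1  (51 = 10×5 + 1, 5 = 5×1).
Back-substituting, 5×(-10) + 51×(1) = 1.
So 5×-10 ≡ 1 (mod 51), and -10 mod 51 = 41.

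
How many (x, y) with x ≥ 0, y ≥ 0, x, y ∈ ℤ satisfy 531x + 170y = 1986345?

gcd(531, 170) = 1.
By Bézout, 531*(81) + 170*(-253) = 1.
One solution: (165, 11169).
General: x = 165 + 170t, y = 11169 - 531t.
x ≥ 0 ⇒ t ≥ 0; y ≥ 0 ⇒ t ≤ 21. So t ∈ [0, 21]: 22 solutions.

22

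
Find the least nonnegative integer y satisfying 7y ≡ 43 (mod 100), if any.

49

gcd(100, 7) = 1  (100 = 14*7 + 2, 7 = 3*2 + 1, 2 = 2*1).
1 divides 43, so solutions exist.
Back-substituting, 7*(43) + 100*(-3) = 1.
So 7*(43) ≡ 1 (mod 100); multiply by 43: y ≡ 1849 (mod 100).
Smallest nonnegative: y = 1849 mod 100 = 49.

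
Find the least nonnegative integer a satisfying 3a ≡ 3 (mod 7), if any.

gcd(7, 3) = 1.
1 divides 3, so solutions exist.
By Bézout, 3×(-2) + 7×(1) = 1.
So 3×(-2) ≡ 1 (mod 7); multiply by 3: a ≡ -6 (mod 7).
Smallest nonnegative: a = -6 mod 7 = 1.

1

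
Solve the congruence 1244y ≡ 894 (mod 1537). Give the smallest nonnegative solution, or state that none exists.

gcd(1537, 1244) = 1.
1 divides 894, so solutions exist.
By Bézout, 1244·(-619) + 1537·(501) = 1.
So 1244·(-619) ≡ 1 (mod 1537); multiply by 894: y ≡ -553386 (mod 1537).
Smallest nonnegative: y = -553386 mod 1537 = 1471.

1471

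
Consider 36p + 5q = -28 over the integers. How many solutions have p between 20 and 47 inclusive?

gcd(36, 5) = 1.
By Bézout, 36*(1) + 5*(-7) = 1.
Particular solution: (2, -20).
General solution: p = 2 + 5t, q = -20 - 36t for integer t.
20 ≤ 2 + 5t ≤ 47 gives t ∈ [4, 9], which is 6 values.

6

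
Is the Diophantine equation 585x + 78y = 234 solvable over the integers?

gcd(585, 78) = 39  (585 = 7*78 + 39, 78 = 2*39).
39 divides 234, so integer solutions exist.

yes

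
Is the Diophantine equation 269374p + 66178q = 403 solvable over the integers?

no

gcd(269374, 66178) = 14.
14 does not divide 403 (remainder 11), so no integer solutions.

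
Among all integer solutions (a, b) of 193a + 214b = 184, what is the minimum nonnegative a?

32

gcd(214, 193) = 1.
1 divides 184, so solutions exist.
By Bézout, 193×(-51) + 214×(46) = 1.
Scale by 184/1 = 184: (a₀, b₀) = (-9384, 8464).
General solution: a = -9384 + 214t, b = 8464 - 193t for integer t.
a ≥ 0: smallest is -9384 mod 214 = 32 (at t = 44), with b = -28.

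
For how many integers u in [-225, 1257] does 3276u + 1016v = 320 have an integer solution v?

6

gcd(3276, 1016):
  3276 = 3*1016 + 228
  1016 = 4*228 + 104
  228 = 2*104 + 20
  104 = 5*20 + 4
  20 = 5*4
so gcd(3276, 1016) = 4.
Back-substitute for Bézout coefficients:
  4 = 104 - 5*20
  ... = 3276*(-49) + 1016*(158)
Scale by 80: particular solution (-3920, 12640); reduce u mod 254: (144, -464).
General solution: u = 144 + 254t, v = -464 - 819t for integer t.
-225 ≤ 144 + 254t ≤ 1257 gives t ∈ [-1, 4], which is 6 values.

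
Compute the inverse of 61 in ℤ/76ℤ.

gcd(76, 61) = 1  (76 = 1×61 + 15, 61 = 4×15 + 1, 15 = 15×1).
Back-substituting, 61×(5) + 76×(-4) = 1.
So 61×5 ≡ 1 (mod 76), and 5 mod 76 = 5.

5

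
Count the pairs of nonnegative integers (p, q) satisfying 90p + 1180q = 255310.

gcd(1180, 90) = 10  (1180 = 13·90 + 10, 90 = 9·10).
Back-substituting, 90·(-13) + 1180·(1) = 10.
Scale by 25531: one solution is (-331903, 25531). Reduce p mod 118: (31, 214).
General: p = 31 + 118t, q = 214 - 9t.
p ≥ 0 ⇒ t ≥ 0; q ≥ 0 ⇒ t ≤ 23. So t ∈ [0, 23]: 24 solutions.

24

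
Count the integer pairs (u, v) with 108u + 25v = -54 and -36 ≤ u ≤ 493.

21

gcd(108, 25) = 1  (108 = 4*25 + 8, 25 = 3*8 + 1, 8 = 8*1).
Back-substituting, 108*(-3) + 25*(13) = 1.
Scale by -54: particular solution (162, -702); reduce u mod 25: (12, -54).
General solution: u = 12 + 25t, v = -54 - 108t for integer t.
-36 ≤ 12 + 25t ≤ 493 gives t ∈ [-1, 19], which is 21 values.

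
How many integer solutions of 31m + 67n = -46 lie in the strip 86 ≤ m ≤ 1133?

15

gcd(67, 31) = 1  (67 = 2·31 + 5, 31 = 6·5 + 1, 5 = 5·1).
Back-substituting, 31·(13) + 67·(-6) = 1.
Scale by -46: particular solution (-598, 276); reduce m mod 67: (5, -3).
General solution: m = 5 + 67t, n = -3 - 31t for integer t.
86 ≤ 5 + 67t ≤ 1133 gives t ∈ [2, 16], which is 15 values.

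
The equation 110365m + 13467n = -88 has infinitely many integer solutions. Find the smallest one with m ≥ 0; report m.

5522

gcd(110365, 13467):
  110365 = 8·13467 + 2629
  13467 = 5·2629 + 322
  2629 = 8·322 + 53
  322 = 6·53 + 4
  53 = 13·4 + 1
  4 = 4·1
so gcd(110365, 13467) = 1.
1 divides -88, so solutions exist.
Back-substitute for Bézout coefficients:
  1 = 53 - 13·4
  ... = 110365·(3304) + 13467·(-27077)
Scale by -88/1 = -88: (m₀, n₀) = (-290752, 2382776).
General solution: m = -290752 + 13467t, n = 2382776 - 110365t for integer t.
m ≥ 0: smallest is -290752 mod 13467 = 5522 (at t = 22), with n = -45254.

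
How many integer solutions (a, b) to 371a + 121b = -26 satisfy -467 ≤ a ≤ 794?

gcd(371, 121) = 1.
By Bézout, 371*(-15) + 121*(46) = 1.
Particular solution: (27, -83).
General solution: a = 27 + 121t, b = -83 - 371t for integer t.
-467 ≤ 27 + 121t ≤ 794 gives t ∈ [-4, 6], which is 11 values.

11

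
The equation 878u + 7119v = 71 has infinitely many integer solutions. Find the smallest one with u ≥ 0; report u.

2392

gcd(7119, 878):
  7119 = 8·878 + 95
  878 = 9·95 + 23
  95 = 4·23 + 3
  23 = 7·3 + 2
  3 = 1·2 + 1
  2 = 2·1
so gcd(7119, 878) = 1.
1 divides 71, so solutions exist.
Back-substitute for Bézout coefficients:
  1 = 3 - 1·2
  ... = 878·(-2473) + 7119·(305)
Scale by 71/1 = 71: (u₀, v₀) = (-175583, 21655).
General solution: u = -175583 + 7119t, v = 21655 - 878t for integer t.
u ≥ 0: smallest is -175583 mod 7119 = 2392 (at t = 25), with v = -295.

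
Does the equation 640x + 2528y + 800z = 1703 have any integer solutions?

gcd(2528, 640) = 32  (2528 = 3×640 + 608, 640 = 1×608 + 32, 608 = 19×32).
gcd(32, 800) = 32.
32 does not divide 1703 (remainder 7), so no integer solutions.

no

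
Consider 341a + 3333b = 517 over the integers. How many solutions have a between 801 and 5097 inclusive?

gcd(3333, 341) = 11.
By Bézout, 341*(88) + 3333*(-9) = 11.
Particular solution: (197, -20).
General solution: a = 197 + 303t, b = -20 - 31t for integer t.
801 ≤ 197 + 303t ≤ 5097 gives t ∈ [2, 16], which is 15 values.

15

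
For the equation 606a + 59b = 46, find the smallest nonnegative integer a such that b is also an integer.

25

gcd(606, 59):
  606 = 10·59 + 16
  59 = 3·16 + 11
  16 = 1·11 + 5
  11 = 2·5 + 1
  5 = 5·1
so gcd(606, 59) = 1.
1 divides 46, so solutions exist.
Back-substitute for Bézout coefficients:
  1 = 11 - 2·5
  ... = 606·(-11) + 59·(113)
Scale by 46/1 = 46: (a₀, b₀) = (-506, 5198).
General solution: a = -506 + 59t, b = 5198 - 606t for integer t.
a ≥ 0: smallest is -506 mod 59 = 25 (at t = 9), with b = -256.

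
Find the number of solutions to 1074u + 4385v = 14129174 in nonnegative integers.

gcd(4385, 1074) = 1  (4385 = 4×1074 + 89, 1074 = 12×89 + 6, 89 = 14×6 + 5, 6 = 1×5 + 1, 5 = 5×1).
Back-substituting, 1074×(739) + 4385×(-181) = 1.
Scale by 14129174: one solution is (10441459586, -2557380494). Reduce u mod 4385: (2826, 2530).
General: u = 2826 + 4385t, v = 2530 - 1074t.
u ≥ 0 ⇒ t ≥ 0; v ≥ 0 ⇒ t ≤ 2. So t ∈ [0, 2]: 3 solutions.

3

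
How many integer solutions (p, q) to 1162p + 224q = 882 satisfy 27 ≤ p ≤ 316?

gcd(1162, 224):
  1162 = 5*224 + 42
  224 = 5*42 + 14
  42 = 3*14
so gcd(1162, 224) = 14.
Back-substitute for Bézout coefficients:
  14 = 224 - 5*42
  ... = 1162*(-5) + 224*(26)
Scale by 63: particular solution (-315, 1638); reduce p mod 16: (5, -22).
General solution: p = 5 + 16t, q = -22 - 83t for integer t.
27 ≤ 5 + 16t ≤ 316 gives t ∈ [2, 19], which is 18 values.

18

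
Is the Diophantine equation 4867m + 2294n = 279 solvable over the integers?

gcd(4867, 2294) = 31.
31 divides 279, so integer solutions exist.

yes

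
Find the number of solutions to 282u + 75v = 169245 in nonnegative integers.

gcd(282, 75):
  282 = 3*75 + 57
  75 = 1*57 + 18
  57 = 3*18 + 3
  18 = 6*3
so gcd(282, 75) = 3.
Back-substitute for Bézout coefficients:
  3 = 57 - 3*18
  ... = 282*(4) + 75*(-15)
Scale by 56415: one solution is (225660, -846225). Reduce u mod 25: (10, 2219).
General: u = 10 + 25t, v = 2219 - 94t.
u ≥ 0 ⇒ t ≥ 0; v ≥ 0 ⇒ t ≤ 23. So t ∈ [0, 23]: 24 solutions.

24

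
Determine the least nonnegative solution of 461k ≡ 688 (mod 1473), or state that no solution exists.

gcd(1473, 461):
  1473 = 3·461 + 90
  461 = 5·90 + 11
  90 = 8·11 + 2
  11 = 5·2 + 1
  2 = 2·1
so gcd(1473, 461) = 1.
1 divides 688, so solutions exist.
Back-substitute for Bézout coefficients:
  1 = 11 - 5·2
  ... = 461·(671) + 1473·(-210)
So 461·(671) ≡ 1 (mod 1473); multiply by 688: k ≡ 461648 (mod 1473).
Smallest nonnegative: k = 461648 mod 1473 = 599.

599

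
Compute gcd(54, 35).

gcd(54, 35):
  54 = 1·35 + 19
  35 = 1·19 + 16
  19 = 1·16 + 3
  16 = 5·3 + 1
  3 = 3·1
so gcd(54, 35) = 1.

1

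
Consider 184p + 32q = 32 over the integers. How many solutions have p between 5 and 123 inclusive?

29

gcd(184, 32) = 8.
By Bézout, 184·(-1) + 32·(6) = 8.
Particular solution: (0, 1).
General solution: p = 0 + 4t, q = 1 - 23t for integer t.
5 ≤ 0 + 4t ≤ 123 gives t ∈ [2, 30], which is 29 values.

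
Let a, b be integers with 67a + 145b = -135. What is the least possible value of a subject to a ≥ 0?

gcd(145, 67):
  145 = 2×67 + 11
  67 = 6×11 + 1
  11 = 11×1
so gcd(145, 67) = 1.
1 divides -135, so solutions exist.
Back-substitute for Bézout coefficients:
  1 = 67 - 6×11
  ... = 67×(13) + 145×(-6)
Scale by -135/1 = -135: (a₀, b₀) = (-1755, 810).
General solution: a = -1755 + 145t, b = 810 - 67t for integer t.
a ≥ 0: smallest is -1755 mod 145 = 130 (at t = 13), with b = -61.

130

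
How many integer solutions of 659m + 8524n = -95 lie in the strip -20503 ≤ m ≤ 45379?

gcd(8524, 659) = 1.
By Bézout, 659·(595) + 8524·(-46) = 1.
Particular solution: (3143, -243).
General solution: m = 3143 + 8524t, n = -243 - 659t for integer t.
-20503 ≤ 3143 + 8524t ≤ 45379 gives t ∈ [-2, 4], which is 7 values.

7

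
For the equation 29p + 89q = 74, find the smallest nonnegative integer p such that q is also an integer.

67

gcd(89, 29):
  89 = 3*29 + 2
  29 = 14*2 + 1
  2 = 2*1
so gcd(89, 29) = 1.
1 divides 74, so solutions exist.
Back-substitute for Bézout coefficients:
  1 = 29 - 14*2
  ... = 29*(43) + 89*(-14)
Scale by 74/1 = 74: (p₀, q₀) = (3182, -1036).
General solution: p = 3182 + 89t, q = -1036 - 29t for integer t.
p ≥ 0: smallest is 3182 mod 89 = 67 (at t = -35), with q = -21.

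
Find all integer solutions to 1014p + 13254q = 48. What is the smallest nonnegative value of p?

1464

gcd(13254, 1014) = 6.
6 divides 48, so solutions exist.
By Bézout, 1014·(183) + 13254·(-14) = 6.
Scale by 48/6 = 8: (p₀, q₀) = (1464, -112).
General solution: p = 1464 + 2209t, q = -112 - 169t for integer t.
p ≥ 0: smallest is 1464 mod 2209 = 1464 (at t = 0), with q = -112.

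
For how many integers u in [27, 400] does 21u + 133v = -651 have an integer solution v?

gcd(133, 21):
  133 = 6·21 + 7
  21 = 3·7
so gcd(133, 21) = 7.
Back-substitute for Bézout coefficients:
  7 = 133 - 6·21
  ... = 21·(-6) + 133·(1)
Scale by -93: particular solution (558, -93); reduce u mod 19: (7, -6).
General solution: u = 7 + 19t, v = -6 - 3t for integer t.
27 ≤ 7 + 19t ≤ 400 gives t ∈ [2, 20], which is 19 values.

19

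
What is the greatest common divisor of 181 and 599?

gcd(599, 181):
  599 = 3*181 + 56
  181 = 3*56 + 13
  56 = 4*13 + 4
  13 = 3*4 + 1
  4 = 4*1
so gcd(599, 181) = 1.

1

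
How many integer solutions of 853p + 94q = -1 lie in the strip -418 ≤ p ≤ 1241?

18

gcd(853, 94):
  853 = 9*94 + 7
  94 = 13*7 + 3
  7 = 2*3 + 1
  3 = 3*1
so gcd(853, 94) = 1.
Back-substitute for Bézout coefficients:
  1 = 7 - 2*3
  ... = 853*(27) + 94*(-245)
Scale by -1: particular solution (-27, 245); reduce p mod 94: (67, -608).
General solution: p = 67 + 94t, q = -608 - 853t for integer t.
-418 ≤ 67 + 94t ≤ 1241 gives t ∈ [-5, 12], which is 18 values.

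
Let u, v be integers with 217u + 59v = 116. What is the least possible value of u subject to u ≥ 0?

gcd(217, 59) = 1.
1 divides 116, so solutions exist.
By Bézout, 217*(-28) + 59*(103) = 1.
Scale by 116/1 = 116: (u₀, v₀) = (-3248, 11948).
General solution: u = -3248 + 59t, v = 11948 - 217t for integer t.
u ≥ 0: smallest is -3248 mod 59 = 56 (at t = 56), with v = -204.

56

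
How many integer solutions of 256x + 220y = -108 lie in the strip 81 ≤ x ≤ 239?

3

gcd(256, 220) = 4.
By Bézout, 256·(-6) + 220·(7) = 4.
Particular solution: (52, -61).
General solution: x = 52 + 55t, y = -61 - 64t for integer t.
81 ≤ 52 + 55t ≤ 239 gives t ∈ [1, 3], which is 3 values.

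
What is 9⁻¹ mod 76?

gcd(76, 9) = 1.
By Bézout, 9*(17) + 76*(-2) = 1.
So 9*17 ≡ 1 (mod 76), and 17 mod 76 = 17.

17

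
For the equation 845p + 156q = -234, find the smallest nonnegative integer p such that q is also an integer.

6

gcd(845, 156) = 13  (845 = 5·156 + 65, 156 = 2·65 + 26, 65 = 2·26 + 13, 26 = 2·13).
13 divides -234, so solutions exist.
Back-substituting, 845·(5) + 156·(-27) = 13.
Scale by -234/13 = -18: (p₀, q₀) = (-90, 486).
General solution: p = -90 + 12t, q = 486 - 65t for integer t.
p ≥ 0: smallest is -90 mod 12 = 6 (at t = 8), with q = -34.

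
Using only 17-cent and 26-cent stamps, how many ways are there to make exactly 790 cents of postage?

1

Need nonnegative integers with 17j + 26k = 790.
gcd(17, 26) = 1, and 17·(-3) + 26·(2) = 1.
So (j₀, k₀) = (-2370, 1580); general j = -2370 + 26t, k = 1580 - 17t.
j ≥ 0 ⇒ t ≥ 92; k ≥ 0 ⇒ t ≤ 92. That's 1 value of t.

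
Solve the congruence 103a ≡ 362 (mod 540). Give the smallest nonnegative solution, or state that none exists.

gcd(540, 103):
  540 = 5×103 + 25
  103 = 4×25 + 3
  25 = 8×3 + 1
  3 = 3×1
so gcd(540, 103) = 1.
1 divides 362, so solutions exist.
Back-substitute for Bézout coefficients:
  1 = 25 - 8×3
  ... = 103×(-173) + 540×(33)
So 103×(-173) ≡ 1 (mod 540); multiply by 362: a ≡ -62626 (mod 540).
Smallest nonnegative: a = -62626 mod 540 = 14.

14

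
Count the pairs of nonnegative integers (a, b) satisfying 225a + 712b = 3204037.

gcd(712, 225) = 1.
By Bézout, 225·(-231) + 712·(73) = 1.
One solution: (709, 4276).
General: a = 709 + 712t, b = 4276 - 225t.
a ≥ 0 ⇒ t ≥ 0; b ≥ 0 ⇒ t ≤ 19. So t ∈ [0, 19]: 20 solutions.

20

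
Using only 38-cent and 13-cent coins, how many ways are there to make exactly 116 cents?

1

Need nonnegative integers with 38j + 13k = 116.
gcd(38, 13) = 1, and 38·(-1) + 13·(3) = 1.
So (j₀, k₀) = (-116, 348); general j = -116 + 13t, k = 348 - 38t.
j ≥ 0 ⇒ t ≥ 9; k ≥ 0 ⇒ t ≤ 9. That's 1 value of t.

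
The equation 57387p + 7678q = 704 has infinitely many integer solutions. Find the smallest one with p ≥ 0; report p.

74

gcd(57387, 7678) = 11  (57387 = 7·7678 + 3641, 7678 = 2·3641 + 396, 3641 = 9·396 + 77, 396 = 5·77 + 11, 77 = 7·11).
11 divides 704, so solutions exist.
Back-substituting, 57387·(-97) + 7678·(725) = 11.
Scale by 704/11 = 64: (p₀, q₀) = (-6208, 46400).
General solution: p = -6208 + 698t, q = 46400 - 5217t for integer t.
p ≥ 0: smallest is -6208 mod 698 = 74 (at t = 9), with q = -553.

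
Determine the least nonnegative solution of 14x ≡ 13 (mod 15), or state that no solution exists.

gcd(15, 14) = 1.
1 divides 13, so solutions exist.
By Bézout, 14·(-1) + 15·(1) = 1.
So 14·(-1) ≡ 1 (mod 15); multiply by 13: x ≡ -13 (mod 15).
Smallest nonnegative: x = -13 mod 15 = 2.

2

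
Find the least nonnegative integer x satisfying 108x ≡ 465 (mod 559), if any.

gcd(559, 108):
  559 = 5×108 + 19
  108 = 5×19 + 13
  19 = 1×13 + 6
  13 = 2×6 + 1
  6 = 6×1
so gcd(559, 108) = 1.
1 divides 465, so solutions exist.
Back-substitute for Bézout coefficients:
  1 = 13 - 2×6
  ... = 108×(88) + 559×(-17)
So 108×(88) ≡ 1 (mod 559); multiply by 465: x ≡ 40920 (mod 559).
Smallest nonnegative: x = 40920 mod 559 = 113.

113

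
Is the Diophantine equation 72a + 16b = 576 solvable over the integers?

gcd(72, 16) = 8.
8 divides 576, so integer solutions exist.

yes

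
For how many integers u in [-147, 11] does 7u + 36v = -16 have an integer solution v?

gcd(36, 7) = 1  (36 = 5·7 + 1, 7 = 7·1).
Back-substituting, 7·(-5) + 36·(1) = 1.
Scale by -16: particular solution (80, -16); reduce u mod 36: (8, -2).
General solution: u = 8 + 36t, v = -2 - 7t for integer t.
-147 ≤ 8 + 36t ≤ 11 gives t ∈ [-4, 0], which is 5 values.

5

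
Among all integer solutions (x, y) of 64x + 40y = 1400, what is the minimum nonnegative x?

0

gcd(64, 40):
  64 = 1*40 + 24
  40 = 1*24 + 16
  24 = 1*16 + 8
  16 = 2*8
so gcd(64, 40) = 8.
8 divides 1400, so solutions exist.
Back-substitute for Bézout coefficients:
  8 = 24 - 1*16
  ... = 64*(2) + 40*(-3)
Scale by 1400/8 = 175: (x₀, y₀) = (350, -525).
General solution: x = 350 + 5t, y = -525 - 8t for integer t.
x ≥ 0: smallest is 350 mod 5 = 0 (at t = -70), with y = 35.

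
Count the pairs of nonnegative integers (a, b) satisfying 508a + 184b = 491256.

21

gcd(508, 184) = 4.
By Bézout, 508*(-21) + 184*(58) = 4.
One solution: (34, 2576).
General: a = 34 + 46t, b = 2576 - 127t.
a ≥ 0 ⇒ t ≥ 0; b ≥ 0 ⇒ t ≤ 20. So t ∈ [0, 20]: 21 solutions.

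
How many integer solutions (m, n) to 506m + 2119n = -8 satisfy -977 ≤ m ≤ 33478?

gcd(2119, 506) = 1  (2119 = 4*506 + 95, 506 = 5*95 + 31, 95 = 3*31 + 2, 31 = 15*2 + 1, 2 = 2*1).
Back-substituting, 506*(1026) + 2119*(-245) = 1.
Scale by -8: particular solution (-8208, 1960); reduce m mod 2119: (268, -64).
General solution: m = 268 + 2119t, n = -64 - 506t for integer t.
-977 ≤ 268 + 2119t ≤ 33478 gives t ∈ [0, 15], which is 16 values.

16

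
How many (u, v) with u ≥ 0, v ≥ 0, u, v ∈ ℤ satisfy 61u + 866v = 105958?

gcd(866, 61) = 1  (866 = 14×61 + 12, 61 = 5×12 + 1, 12 = 12×1).
Back-substituting, 61×(71) + 866×(-5) = 1.
Scale by 105958: one solution is (7523018, -529790). Reduce u mod 866: (76, 117).
General: u = 76 + 866t, v = 117 - 61t.
u ≥ 0 ⇒ t ≥ 0; v ≥ 0 ⇒ t ≤ 1. So t ∈ [0, 1]: 2 solutions.

2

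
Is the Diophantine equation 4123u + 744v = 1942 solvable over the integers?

no

gcd(4123, 744):
  4123 = 5·744 + 403
  744 = 1·403 + 341
  403 = 1·341 + 62
  341 = 5·62 + 31
  62 = 2·31
so gcd(4123, 744) = 31.
31 does not divide 1942 (remainder 20), so no integer solutions.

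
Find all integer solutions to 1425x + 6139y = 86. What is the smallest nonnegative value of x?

1943

gcd(6139, 1425) = 1  (6139 = 4*1425 + 439, 1425 = 3*439 + 108, 439 = 4*108 + 7, 108 = 15*7 + 3, 7 = 2*3 + 1, 3 = 3*1).
1 divides 86, so solutions exist.
Back-substituting, 1425*(-1762) + 6139*(409) = 1.
Scale by 86/1 = 86: (x₀, y₀) = (-151532, 35174).
General solution: x = -151532 + 6139t, y = 35174 - 1425t for integer t.
x ≥ 0: smallest is -151532 mod 6139 = 1943 (at t = 25), with y = -451.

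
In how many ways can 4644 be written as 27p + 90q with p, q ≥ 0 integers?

gcd(90, 27):
  90 = 3·27 + 9
  27 = 3·9
so gcd(90, 27) = 9.
Back-substitute for Bézout coefficients:
  9 = 90 - 3·27
  ... = 27·(-3) + 90·(1)
Scale by 516: one solution is (-1548, 516). Reduce p mod 10: (2, 51).
General: p = 2 + 10t, q = 51 - 3t.
p ≥ 0 ⇒ t ≥ 0; q ≥ 0 ⇒ t ≤ 17. So t ∈ [0, 17]: 18 solutions.

18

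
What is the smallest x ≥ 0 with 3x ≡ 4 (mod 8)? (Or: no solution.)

4

gcd(8, 3) = 1.
1 divides 4, so solutions exist.
By Bézout, 3×(3) + 8×(-1) = 1.
So 3×(3) ≡ 1 (mod 8); multiply by 4: x ≡ 12 (mod 8).
Smallest nonnegative: x = 12 mod 8 = 4.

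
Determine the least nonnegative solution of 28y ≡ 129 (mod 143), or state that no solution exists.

gcd(143, 28) = 1  (143 = 5·28 + 3, 28 = 9·3 + 1, 3 = 3·1).
1 divides 129, so solutions exist.
Back-substituting, 28·(46) + 143·(-9) = 1.
So 28·(46) ≡ 1 (mod 143); multiply by 129: y ≡ 5934 (mod 143).
Smallest nonnegative: y = 5934 mod 143 = 71.

71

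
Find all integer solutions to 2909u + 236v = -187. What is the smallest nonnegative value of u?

gcd(2909, 236):
  2909 = 12·236 + 77
  236 = 3·77 + 5
  77 = 15·5 + 2
  5 = 2·2 + 1
  2 = 2·1
so gcd(2909, 236) = 1.
1 divides -187, so solutions exist.
Back-substitute for Bézout coefficients:
  1 = 5 - 2·2
  ... = 2909·(-95) + 236·(1171)
Scale by -187/1 = -187: (u₀, v₀) = (17765, -218977).
General solution: u = 17765 + 236t, v = -218977 - 2909t for integer t.
u ≥ 0: smallest is 17765 mod 236 = 65 (at t = -75), with v = -802.

65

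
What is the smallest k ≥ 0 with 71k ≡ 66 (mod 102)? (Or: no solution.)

gcd(102, 71) = 1.
1 divides 66, so solutions exist.
By Bézout, 71×(23) + 102×(-16) = 1.
So 71×(23) ≡ 1 (mod 102); multiply by 66: k ≡ 1518 (mod 102).
Smallest nonnegative: k = 1518 mod 102 = 90.

90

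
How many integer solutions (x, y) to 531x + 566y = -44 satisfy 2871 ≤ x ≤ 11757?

gcd(566, 531):
  566 = 1·531 + 35
  531 = 15·35 + 6
  35 = 5·6 + 5
  6 = 1·5 + 1
  5 = 5·1
so gcd(566, 531) = 1.
Back-substitute for Bézout coefficients:
  1 = 6 - 1·5
  ... = 531·(97) + 566·(-91)
Scale by -44: particular solution (-4268, 4004); reduce x mod 566: (260, -244).
General solution: x = 260 + 566t, y = -244 - 531t for integer t.
2871 ≤ 260 + 566t ≤ 11757 gives t ∈ [5, 20], which is 16 values.

16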